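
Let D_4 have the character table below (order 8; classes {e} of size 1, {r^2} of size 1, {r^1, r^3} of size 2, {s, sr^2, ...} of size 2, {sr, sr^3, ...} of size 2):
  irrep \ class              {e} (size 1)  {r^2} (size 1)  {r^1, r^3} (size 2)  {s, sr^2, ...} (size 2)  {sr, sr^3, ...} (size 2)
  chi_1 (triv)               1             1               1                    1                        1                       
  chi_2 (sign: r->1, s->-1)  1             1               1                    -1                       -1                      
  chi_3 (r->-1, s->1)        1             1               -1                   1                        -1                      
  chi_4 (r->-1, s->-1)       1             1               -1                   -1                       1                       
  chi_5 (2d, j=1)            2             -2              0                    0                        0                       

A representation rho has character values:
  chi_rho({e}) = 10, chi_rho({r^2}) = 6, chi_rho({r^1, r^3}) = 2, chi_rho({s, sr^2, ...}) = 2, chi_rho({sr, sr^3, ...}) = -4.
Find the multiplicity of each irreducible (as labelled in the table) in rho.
Multiplicities: chi_1: 2, chi_2: 3, chi_3: 3, chi_4: 0, chi_5: 1.

Justification: Use <chi_rho, chi> = (1/|G|) sum_C |C| * chi_rho(C) * conj(chi(C)) with |G| = 8 for each irreducible chi in the table:
  <chi_rho, chi_1> = (1/8)[1*(10)*conj(1) + 1*(6)*conj(1) + 2*(2)*conj(1) + 2*(2)*conj(1) + 2*(-4)*conj(1)]
      = (1/8)[(10) + (6) + (4) + (4) + (-8)] = 16/8 = 2
  <chi_rho, chi_2> = (1/8)[1*(10)*conj(1) + 1*(6)*conj(1) + 2*(2)*conj(1) + 2*(2)*conj(-1) + 2*(-4)*conj(-1)]
      = (1/8)[(10) + (6) + (4) + (-4) + (8)] = 24/8 = 3
  <chi_rho, chi_3> = (1/8)[1*(10)*conj(1) + 1*(6)*conj(1) + 2*(2)*conj(-1) + 2*(2)*conj(1) + 2*(-4)*conj(-1)]
      = (1/8)[(10) + (6) + (-4) + (4) + (8)] = 24/8 = 3
  <chi_rho, chi_4> = (1/8)[1*(10)*conj(1) + 1*(6)*conj(1) + 2*(2)*conj(-1) + 2*(2)*conj(-1) + 2*(-4)*conj(1)]
      = (1/8)[(10) + (6) + (-4) + (-4) + (-8)] = 0/8 = 0
  <chi_rho, chi_5> = (1/8)[1*(10)*conj(2) + 1*(6)*conj(-2) + 2*(2)*conj(0) + 2*(2)*conj(0) + 2*(-4)*conj(0)]
      = (1/8)[(20) + (-12) + (0) + (0) + (0)] = 8/8 = 1
Dimension check: dim(rho) = sum (mult * dim) = 2*1 + 3*1 + 3*1 + 0*1 + 1*2 = 10 = chi_rho(e) = 10.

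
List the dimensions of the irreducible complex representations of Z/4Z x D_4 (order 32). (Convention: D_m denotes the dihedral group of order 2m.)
Dimensions: 1, 1, 1, 1, 1, 1, 1, 1, 1, 1, 1, 1, 1, 1, 1, 1, 2, 2, 2, 2

Explanation: There are 20 irreducibles (= number of conjugacy classes). Their dimensions d_i satisfy sum d_i^2 = |G| = 32: 1 + 1 + 1 + 1 + 1 + 1 + 1 + 1 + 1 + 1 + 1 + 1 + 1 + 1 + 1 + 1 + 4 + 4 + 4 + 4 = 32. (For the product with Z/4Z: each of the 4 1-dim characters of Z/4Z tensors with each irrep of D_4, giving 4 copies of each D_4-dimension.)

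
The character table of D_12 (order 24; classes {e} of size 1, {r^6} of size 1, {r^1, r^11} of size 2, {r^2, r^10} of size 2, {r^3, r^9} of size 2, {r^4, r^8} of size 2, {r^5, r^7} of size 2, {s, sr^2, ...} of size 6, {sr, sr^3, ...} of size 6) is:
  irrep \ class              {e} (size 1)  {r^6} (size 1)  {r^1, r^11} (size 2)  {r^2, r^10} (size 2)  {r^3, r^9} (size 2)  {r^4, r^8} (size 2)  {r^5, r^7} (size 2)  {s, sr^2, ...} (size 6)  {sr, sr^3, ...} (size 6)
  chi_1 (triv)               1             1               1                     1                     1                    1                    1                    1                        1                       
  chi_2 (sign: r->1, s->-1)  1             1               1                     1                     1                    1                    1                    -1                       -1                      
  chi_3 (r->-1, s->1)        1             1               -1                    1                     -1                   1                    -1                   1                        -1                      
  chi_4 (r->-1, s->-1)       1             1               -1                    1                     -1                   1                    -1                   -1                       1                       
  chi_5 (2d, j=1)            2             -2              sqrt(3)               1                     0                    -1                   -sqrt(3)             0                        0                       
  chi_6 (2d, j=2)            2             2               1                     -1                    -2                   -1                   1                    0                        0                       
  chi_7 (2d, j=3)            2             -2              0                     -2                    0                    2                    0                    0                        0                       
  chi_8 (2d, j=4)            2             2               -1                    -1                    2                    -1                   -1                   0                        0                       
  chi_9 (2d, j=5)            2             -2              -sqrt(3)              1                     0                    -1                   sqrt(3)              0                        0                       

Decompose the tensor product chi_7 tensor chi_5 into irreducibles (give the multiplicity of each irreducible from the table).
chi_7 tensor chi_5 = chi_6 + chi_8 (all other irreducibles have multiplicity 0).

Solution. The character of a tensor product is the pointwise product (chi_7 * chi_5)(C) = chi_7(C) * chi_5(C):
  {e}: (2)*(2), {r^6}: (-2)*(-2), {r^1, r^11}: (0)*(sqrt(3)), {r^2, r^10}: (-2)*(1), {r^3, r^9}: (0)*(0), {r^4, r^8}: (2)*(-1), {r^5, r^7}: (0)*(-sqrt(3)), {s, sr^2, ...}: (0)*(0), {sr, sr^3, ...}: (0)*(0)
so (chi_7 * chi_5) takes values
  {e} -> 4, {r^6} -> 4, {r^1, r^11} -> 0, {r^2, r^10} -> -2, {r^3, r^9} -> 0, {r^4, r^8} -> -2, {r^5, r^7} -> 0, {s, sr^2, ...} -> 0, {sr, sr^3, ...} -> 0.
Now take the inner product of this character with each irreducible chi from the table, <chi_7*chi_5, chi> = (1/24) sum_C |C| (chi_7*chi_5)(C) conj(chi(C)):
  <chi_7*chi_5, chi_1> = (1/24)[1*(4)*conj(1) + 1*(4)*conj(1) + 2*(0)*conj(1) + 2*(-2)*conj(1) + 2*(0)*conj(1) + 2*(-2)*conj(1) + 2*(0)*conj(1) + 6*(0)*conj(1) + 6*(0)*conj(1)]
      = (1/24)[(4) + (4) + (0) + (-4) + (0) + (-4) + (0) + (0) + (0)] = 0/24 = 0
  <chi_7*chi_5, chi_2> = (1/24)[1*(4)*conj(1) + 1*(4)*conj(1) + 2*(0)*conj(1) + 2*(-2)*conj(1) + 2*(0)*conj(1) + 2*(-2)*conj(1) + 2*(0)*conj(1) + 6*(0)*conj(-1) + 6*(0)*conj(-1)]
      = (1/24)[(4) + (4) + (0) + (-4) + (0) + (-4) + (0) + (0) + (0)] = 0/24 = 0
  <chi_7*chi_5, chi_3> = (1/24)[1*(4)*conj(1) + 1*(4)*conj(1) + 2*(0)*conj(-1) + 2*(-2)*conj(1) + 2*(0)*conj(-1) + 2*(-2)*conj(1) + 2*(0)*conj(-1) + 6*(0)*conj(1) + 6*(0)*conj(-1)]
      = (1/24)[(4) + (4) + (0) + (-4) + (0) + (-4) + (0) + (0) + (0)] = 0/24 = 0
  <chi_7*chi_5, chi_4> = (1/24)[1*(4)*conj(1) + 1*(4)*conj(1) + 2*(0)*conj(-1) + 2*(-2)*conj(1) + 2*(0)*conj(-1) + 2*(-2)*conj(1) + 2*(0)*conj(-1) + 6*(0)*conj(-1) + 6*(0)*conj(1)]
      = (1/24)[(4) + (4) + (0) + (-4) + (0) + (-4) + (0) + (0) + (0)] = 0/24 = 0
  <chi_7*chi_5, chi_5> = (1/24)[1*(4)*conj(2) + 1*(4)*conj(-2) + 2*(0)*conj(sqrt(3)) + 2*(-2)*conj(1) + 2*(0)*conj(0) + 2*(-2)*conj(-1) + 2*(0)*conj(-sqrt(3)) + 6*(0)*conj(0) + 6*(0)*conj(0)]
      = (1/24)[(8) + (-8) + (0) + (-4) + (0) + (4) + (0) + (0) + (0)] = 0/24 = 0
  <chi_7*chi_5, chi_6> = (1/24)[1*(4)*conj(2) + 1*(4)*conj(2) + 2*(0)*conj(1) + 2*(-2)*conj(-1) + 2*(0)*conj(-2) + 2*(-2)*conj(-1) + 2*(0)*conj(1) + 6*(0)*conj(0) + 6*(0)*conj(0)]
      = (1/24)[(8) + (8) + (0) + (4) + (0) + (4) + (0) + (0) + (0)] = 24/24 = 1
  <chi_7*chi_5, chi_7> = (1/24)[1*(4)*conj(2) + 1*(4)*conj(-2) + 2*(0)*conj(0) + 2*(-2)*conj(-2) + 2*(0)*conj(0) + 2*(-2)*conj(2) + 2*(0)*conj(0) + 6*(0)*conj(0) + 6*(0)*conj(0)]
      = (1/24)[(8) + (-8) + (0) + (8) + (0) + (-8) + (0) + (0) + (0)] = 0/24 = 0
  <chi_7*chi_5, chi_8> = (1/24)[1*(4)*conj(2) + 1*(4)*conj(2) + 2*(0)*conj(-1) + 2*(-2)*conj(-1) + 2*(0)*conj(2) + 2*(-2)*conj(-1) + 2*(0)*conj(-1) + 6*(0)*conj(0) + 6*(0)*conj(0)]
      = (1/24)[(8) + (8) + (0) + (4) + (0) + (4) + (0) + (0) + (0)] = 24/24 = 1
  <chi_7*chi_5, chi_9> = (1/24)[1*(4)*conj(2) + 1*(4)*conj(-2) + 2*(0)*conj(-sqrt(3)) + 2*(-2)*conj(1) + 2*(0)*conj(0) + 2*(-2)*conj(-1) + 2*(0)*conj(sqrt(3)) + 6*(0)*conj(0) + 6*(0)*conj(0)]
      = (1/24)[(8) + (-8) + (0) + (-4) + (0) + (4) + (0) + (0) + (0)] = 0/24 = 0
Hence the multiplicities are chi_6: 1, chi_8: 1. Dimension check: dim(chi_7)*dim(chi_5) = 2*2 = 4 and sum (mult * dim) = 1*2 + 1*2 = 4.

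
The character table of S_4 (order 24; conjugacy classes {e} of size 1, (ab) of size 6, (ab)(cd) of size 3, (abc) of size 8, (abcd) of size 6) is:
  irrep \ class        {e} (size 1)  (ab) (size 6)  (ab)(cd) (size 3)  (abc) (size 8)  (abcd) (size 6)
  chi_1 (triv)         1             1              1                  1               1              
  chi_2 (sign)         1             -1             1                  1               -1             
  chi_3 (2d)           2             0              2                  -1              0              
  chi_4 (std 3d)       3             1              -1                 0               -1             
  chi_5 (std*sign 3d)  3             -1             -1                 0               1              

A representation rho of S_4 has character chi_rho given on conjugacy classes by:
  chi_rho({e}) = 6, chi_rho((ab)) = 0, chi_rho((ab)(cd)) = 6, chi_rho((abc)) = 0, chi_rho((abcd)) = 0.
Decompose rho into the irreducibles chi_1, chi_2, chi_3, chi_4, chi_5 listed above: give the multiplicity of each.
Multiplicities: chi_1: 1, chi_2: 1, chi_3: 2, chi_4: 0, chi_5: 0.

Explanation: Use <chi_rho, chi> = (1/|G|) sum_C |C| * chi_rho(C) * conj(chi(C)) with |G| = 24 for each irreducible chi in the table:
  <chi_rho, chi_1> = (1/24)[1*(6)*conj(1) + 6*(0)*conj(1) + 3*(6)*conj(1) + 8*(0)*conj(1) + 6*(0)*conj(1)]
      = (1/24)[(6) + (0) + (18) + (0) + (0)] = 24/24 = 1
  <chi_rho, chi_2> = (1/24)[1*(6)*conj(1) + 6*(0)*conj(-1) + 3*(6)*conj(1) + 8*(0)*conj(1) + 6*(0)*conj(-1)]
      = (1/24)[(6) + (0) + (18) + (0) + (0)] = 24/24 = 1
  <chi_rho, chi_3> = (1/24)[1*(6)*conj(2) + 6*(0)*conj(0) + 3*(6)*conj(2) + 8*(0)*conj(-1) + 6*(0)*conj(0)]
      = (1/24)[(12) + (0) + (36) + (0) + (0)] = 48/24 = 2
  <chi_rho, chi_4> = (1/24)[1*(6)*conj(3) + 6*(0)*conj(1) + 3*(6)*conj(-1) + 8*(0)*conj(0) + 6*(0)*conj(-1)]
      = (1/24)[(18) + (0) + (-18) + (0) + (0)] = 0/24 = 0
  <chi_rho, chi_5> = (1/24)[1*(6)*conj(3) + 6*(0)*conj(-1) + 3*(6)*conj(-1) + 8*(0)*conj(0) + 6*(0)*conj(1)]
      = (1/24)[(18) + (0) + (-18) + (0) + (0)] = 0/24 = 0
Dimension check: dim(rho) = sum (mult * dim) = 1*1 + 1*1 + 2*2 + 0*3 + 0*3 = 6 = chi_rho(e) = 6.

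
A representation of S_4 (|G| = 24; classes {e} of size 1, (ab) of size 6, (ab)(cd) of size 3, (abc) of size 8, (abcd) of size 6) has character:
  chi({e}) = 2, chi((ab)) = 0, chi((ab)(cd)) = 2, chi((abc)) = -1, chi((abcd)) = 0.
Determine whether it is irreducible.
Irreducible: <chi, chi> = 1.

Justification: <chi, chi> = (1/|G|) sum_C |C| * |chi(C)|^2 = (1/24)[1*|2|^2 + 6*|0|^2 + 3*|2|^2 + 8*|-1|^2 + 6*|0|^2]
  = (1/24)[(4) + (0) + (12) + (8) + (0)] = 24/24 = 1.
A character is irreducible iff <chi, chi> = 1, so this representation is irreducible.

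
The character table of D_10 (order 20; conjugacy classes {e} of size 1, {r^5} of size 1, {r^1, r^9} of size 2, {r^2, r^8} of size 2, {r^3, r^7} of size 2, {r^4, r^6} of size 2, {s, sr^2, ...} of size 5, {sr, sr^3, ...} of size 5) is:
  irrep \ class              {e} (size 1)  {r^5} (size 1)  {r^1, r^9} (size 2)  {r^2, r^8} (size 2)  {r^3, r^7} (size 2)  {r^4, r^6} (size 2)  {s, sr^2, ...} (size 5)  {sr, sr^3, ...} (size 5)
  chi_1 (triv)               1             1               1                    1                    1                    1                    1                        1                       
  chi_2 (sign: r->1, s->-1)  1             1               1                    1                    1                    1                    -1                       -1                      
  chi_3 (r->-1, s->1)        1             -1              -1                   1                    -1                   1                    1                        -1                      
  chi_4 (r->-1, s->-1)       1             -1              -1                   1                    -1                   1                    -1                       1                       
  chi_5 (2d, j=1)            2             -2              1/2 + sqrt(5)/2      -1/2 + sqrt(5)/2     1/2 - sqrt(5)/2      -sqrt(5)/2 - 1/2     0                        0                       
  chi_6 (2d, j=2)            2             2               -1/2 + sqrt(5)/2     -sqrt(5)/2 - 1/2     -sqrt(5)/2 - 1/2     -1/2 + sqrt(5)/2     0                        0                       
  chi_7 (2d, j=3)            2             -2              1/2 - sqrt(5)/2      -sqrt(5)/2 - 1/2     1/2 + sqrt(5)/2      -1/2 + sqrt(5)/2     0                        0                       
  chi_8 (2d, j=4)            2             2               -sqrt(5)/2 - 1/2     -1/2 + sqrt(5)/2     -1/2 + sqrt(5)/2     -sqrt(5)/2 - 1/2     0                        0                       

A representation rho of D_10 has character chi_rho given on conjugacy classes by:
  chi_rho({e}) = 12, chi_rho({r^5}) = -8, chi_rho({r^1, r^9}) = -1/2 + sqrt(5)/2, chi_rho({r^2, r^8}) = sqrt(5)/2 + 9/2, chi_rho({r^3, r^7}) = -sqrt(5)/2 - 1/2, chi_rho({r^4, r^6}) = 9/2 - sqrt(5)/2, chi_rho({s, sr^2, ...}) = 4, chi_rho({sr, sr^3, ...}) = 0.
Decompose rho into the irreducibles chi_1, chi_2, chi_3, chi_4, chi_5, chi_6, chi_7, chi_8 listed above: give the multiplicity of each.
Multiplicities: chi_1: 2, chi_2: 0, chi_3: 3, chi_4: 1, chi_5: 2, chi_6: 0, chi_7: 1, chi_8: 0.

Argument: Use <chi_rho, chi> = (1/|G|) sum_C |C| * chi_rho(C) * conj(chi(C)) with |G| = 20 for each irreducible chi in the table:
  <chi_rho, chi_1> = (1/20)[1*(12)*conj(1) + 1*(-8)*conj(1) + 2*(-1/2 + sqrt(5)/2)*conj(1) + 2*(sqrt(5)/2 + 9/2)*conj(1) + 2*(-sqrt(5)/2 - 1/2)*conj(1) + 2*(9/2 - sqrt(5)/2)*conj(1) + 5*(4)*conj(1) + 5*(0)*conj(1)]
      = (1/20)[(12) + (-8) + (-1 + sqrt(5)) + (sqrt(5) + 9) + (-sqrt(5) - 1) + (9 - sqrt(5)) + (20) + (0)] = 40/20 = 2
  <chi_rho, chi_2> = (1/20)[1*(12)*conj(1) + 1*(-8)*conj(1) + 2*(-1/2 + sqrt(5)/2)*conj(1) + 2*(sqrt(5)/2 + 9/2)*conj(1) + 2*(-sqrt(5)/2 - 1/2)*conj(1) + 2*(9/2 - sqrt(5)/2)*conj(1) + 5*(4)*conj(-1) + 5*(0)*conj(-1)]
      = (1/20)[(12) + (-8) + (-1 + sqrt(5)) + (sqrt(5) + 9) + (-sqrt(5) - 1) + (9 - sqrt(5)) + (-20) + (0)] = 0/20 = 0
  <chi_rho, chi_3> = (1/20)[1*(12)*conj(1) + 1*(-8)*conj(-1) + 2*(-1/2 + sqrt(5)/2)*conj(-1) + 2*(sqrt(5)/2 + 9/2)*conj(1) + 2*(-sqrt(5)/2 - 1/2)*conj(-1) + 2*(9/2 - sqrt(5)/2)*conj(1) + 5*(4)*conj(1) + 5*(0)*conj(-1)]
      = (1/20)[(12) + (8) + (1 - sqrt(5)) + (sqrt(5) + 9) + (1 + sqrt(5)) + (9 - sqrt(5)) + (20) + (0)] = 60/20 = 3
  <chi_rho, chi_4> = (1/20)[1*(12)*conj(1) + 1*(-8)*conj(-1) + 2*(-1/2 + sqrt(5)/2)*conj(-1) + 2*(sqrt(5)/2 + 9/2)*conj(1) + 2*(-sqrt(5)/2 - 1/2)*conj(-1) + 2*(9/2 - sqrt(5)/2)*conj(1) + 5*(4)*conj(-1) + 5*(0)*conj(1)]
      = (1/20)[(12) + (8) + (1 - sqrt(5)) + (sqrt(5) + 9) + (1 + sqrt(5)) + (9 - sqrt(5)) + (-20) + (0)] = 20/20 = 1
  <chi_rho, chi_5> = (1/20)[1*(12)*conj(2) + 1*(-8)*conj(-2) + 2*(-1/2 + sqrt(5)/2)*conj(1/2 + sqrt(5)/2) + 2*(sqrt(5)/2 + 9/2)*conj(-1/2 + sqrt(5)/2) + 2*(-sqrt(5)/2 - 1/2)*conj(1/2 - sqrt(5)/2) + 2*(9/2 - sqrt(5)/2)*conj(-sqrt(5)/2 - 1/2) + 5*(4)*conj(0) + 5*(0)*conj(0)]
      = (1/20)[(24) + (16) + (2) + (-2 + 4*sqrt(5)) + (2) + (-4*sqrt(5) - 2) + (0) + (0)] = 40/20 = 2
  <chi_rho, chi_6> = (1/20)[1*(12)*conj(2) + 1*(-8)*conj(2) + 2*(-1/2 + sqrt(5)/2)*conj(-1/2 + sqrt(5)/2) + 2*(sqrt(5)/2 + 9/2)*conj(-sqrt(5)/2 - 1/2) + 2*(-sqrt(5)/2 - 1/2)*conj(-sqrt(5)/2 - 1/2) + 2*(9/2 - sqrt(5)/2)*conj(-1/2 + sqrt(5)/2) + 5*(4)*conj(0) + 5*(0)*conj(0)]
      = (1/20)[(24) + (-16) + (3 - sqrt(5)) + (-5*sqrt(5) - 7) + (sqrt(5) + 3) + (-7 + 5*sqrt(5)) + (0) + (0)] = 0/20 = 0
  <chi_rho, chi_7> = (1/20)[1*(12)*conj(2) + 1*(-8)*conj(-2) + 2*(-1/2 + sqrt(5)/2)*conj(1/2 - sqrt(5)/2) + 2*(sqrt(5)/2 + 9/2)*conj(-sqrt(5)/2 - 1/2) + 2*(-sqrt(5)/2 - 1/2)*conj(1/2 + sqrt(5)/2) + 2*(9/2 - sqrt(5)/2)*conj(-1/2 + sqrt(5)/2) + 5*(4)*conj(0) + 5*(0)*conj(0)]
      = (1/20)[(24) + (16) + (-3 + sqrt(5)) + (-5*sqrt(5) - 7) + (-3 - sqrt(5)) + (-7 + 5*sqrt(5)) + (0) + (0)] = 20/20 = 1
  <chi_rho, chi_8> = (1/20)[1*(12)*conj(2) + 1*(-8)*conj(2) + 2*(-1/2 + sqrt(5)/2)*conj(-sqrt(5)/2 - 1/2) + 2*(sqrt(5)/2 + 9/2)*conj(-1/2 + sqrt(5)/2) + 2*(-sqrt(5)/2 - 1/2)*conj(-1/2 + sqrt(5)/2) + 2*(9/2 - sqrt(5)/2)*conj(-sqrt(5)/2 - 1/2) + 5*(4)*conj(0) + 5*(0)*conj(0)]
      = (1/20)[(24) + (-16) + (-2) + (-2 + 4*sqrt(5)) + (-2) + (-4*sqrt(5) - 2) + (0) + (0)] = 0/20 = 0
Dimension check: dim(rho) = sum (mult * dim) = 2*1 + 0*1 + 3*1 + 1*1 + 2*2 + 0*2 + 1*2 + 0*2 = 12 = chi_rho(e) = 12.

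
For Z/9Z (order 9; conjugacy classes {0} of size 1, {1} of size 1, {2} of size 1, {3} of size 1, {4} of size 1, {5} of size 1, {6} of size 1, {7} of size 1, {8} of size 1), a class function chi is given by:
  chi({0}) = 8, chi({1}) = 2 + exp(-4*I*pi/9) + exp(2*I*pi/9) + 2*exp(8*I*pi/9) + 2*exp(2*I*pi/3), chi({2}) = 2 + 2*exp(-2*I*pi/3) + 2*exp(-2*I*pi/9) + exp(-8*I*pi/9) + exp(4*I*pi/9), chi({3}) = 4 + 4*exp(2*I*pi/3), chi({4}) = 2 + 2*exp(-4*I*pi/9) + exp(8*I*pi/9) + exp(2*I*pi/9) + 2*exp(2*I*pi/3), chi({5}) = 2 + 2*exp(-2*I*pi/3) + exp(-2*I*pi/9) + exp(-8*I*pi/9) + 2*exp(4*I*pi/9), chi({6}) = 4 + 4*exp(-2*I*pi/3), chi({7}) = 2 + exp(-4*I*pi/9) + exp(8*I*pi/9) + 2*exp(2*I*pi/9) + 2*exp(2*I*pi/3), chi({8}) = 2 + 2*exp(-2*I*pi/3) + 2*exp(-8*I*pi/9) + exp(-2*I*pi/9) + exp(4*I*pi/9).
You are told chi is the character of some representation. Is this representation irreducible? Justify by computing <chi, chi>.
Not irreducible (reducible): <chi, chi> = 14 > 1.

Solution. <chi, chi> = (1/|G|) sum_C |C| * |chi(C)|^2 = (1/9)[1*|8|^2 + 1*|2 + exp(-4*I*pi/9) + exp(2*I*pi/9) + 2*exp(8*I*pi/9) + 2*exp(2*I*pi/3)|^2 + 1*|2 + 2*exp(-2*I*pi/3) + 2*exp(-2*I*pi/9) + exp(-8*I*pi/9) + exp(4*I*pi/9)|^2 + 1*|4 + 4*exp(2*I*pi/3)|^2 + 1*|2 + 2*exp(-4*I*pi/9) + exp(8*I*pi/9) + exp(2*I*pi/9) + 2*exp(2*I*pi/3)|^2 + 1*|2 + 2*exp(-2*I*pi/3) + exp(-2*I*pi/9) + exp(-8*I*pi/9) + 2*exp(4*I*pi/9)|^2 + 1*|4 + 4*exp(-2*I*pi/3)|^2 + 1*|2 + exp(-4*I*pi/9) + exp(8*I*pi/9) + 2*exp(2*I*pi/9) + 2*exp(2*I*pi/3)|^2 + 1*|2 + 2*exp(-2*I*pi/3) + 2*exp(-8*I*pi/9) + exp(-2*I*pi/9) + exp(4*I*pi/9)|^2]
  = (1/9)[(64) + (14 + 9*exp(-2*I*pi/3) + 4*exp(-4*I*pi/9) + 6*exp(-2*I*pi/9) + 6*exp(-8*I*pi/9) + 6*exp(8*I*pi/9) + 6*exp(2*I*pi/9) + 4*exp(4*I*pi/9) + 9*exp(2*I*pi/3)) + (14 + 9*exp(-2*I*pi/3) + 6*exp(-4*I*pi/9) + 6*exp(-2*I*pi/9) + 4*exp(-8*I*pi/9) + 4*exp(8*I*pi/9) + 6*exp(2*I*pi/9) + 6*exp(4*I*pi/9) + 9*exp(2*I*pi/3)) + (16) + (14 + 9*exp(-2*I*pi/3) + 6*exp(-4*I*pi/9) + 4*exp(-2*I*pi/9) + 6*exp(-8*I*pi/9) + 6*exp(8*I*pi/9) + 4*exp(2*I*pi/9) + 6*exp(4*I*pi/9) + 9*exp(2*I*pi/3)) + (14 + 9*exp(-2*I*pi/3) + 6*exp(-4*I*pi/9) + 4*exp(-2*I*pi/9) + 6*exp(-8*I*pi/9) + 6*exp(8*I*pi/9) + 4*exp(2*I*pi/9) + 6*exp(4*I*pi/9) + 9*exp(2*I*pi/3)) + (16) + (14 + 9*exp(-2*I*pi/3) + 6*exp(-4*I*pi/9) + 6*exp(-2*I*pi/9) + 4*exp(-8*I*pi/9) + 4*exp(8*I*pi/9) + 6*exp(2*I*pi/9) + 6*exp(4*I*pi/9) + 9*exp(2*I*pi/3)) + (14 + 9*exp(-2*I*pi/3) + 4*exp(-4*I*pi/9) + 6*exp(-2*I*pi/9) + 6*exp(-8*I*pi/9) + 6*exp(8*I*pi/9) + 6*exp(2*I*pi/9) + 4*exp(4*I*pi/9) + 9*exp(2*I*pi/3))] = 126/9 = 14.
(Exp terms are combined using exp(i*s)*conj(exp(i*t)) = exp(i*(s-t)), and sums of them are collapsed using the identity that for every m > 1 the m distinct m-th roots of unity sum to 0, e.g. 1 + exp(2*I*pi/3) + exp(-2*I*pi/3) = 0.)
A character is irreducible iff <chi, chi> = 1, so this representation is reducible.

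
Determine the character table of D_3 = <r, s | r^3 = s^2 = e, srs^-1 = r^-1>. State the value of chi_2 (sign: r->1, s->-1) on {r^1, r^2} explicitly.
Conjugacy classes: {e} of size 1, {r^1, r^2} of size 2, {s, sr, ..., sr^2} of size 3.
Character table:
  irrep \ class              {e} (size 1)  {r^1, r^2} (size 2)  {s, sr, ..., sr^2} (size 3)
  chi_1 (triv)               1             1                    1                          
  chi_2 (sign: r->1, s->-1)  1             1                    -1                         
  chi_3 (2d, j=1)            2             -1                   0                          

Spot check: chi_2 (sign: r->1, s->-1) on {r^1, r^2} = 1.

Working: D_3 has order 2*3 = 6 with 3 conjugacy classes, hence 3 irreducibles. Sum of squared dims 1 + 1 + 4 = 6 = |G|. Linear characters come from the abelianisation; the 2-dimensional irreps have character r^k -> 2*cos(2*pi*j*k/3), reflections -> 0.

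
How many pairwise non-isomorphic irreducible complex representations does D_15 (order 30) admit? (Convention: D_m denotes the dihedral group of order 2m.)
9

Reasoning: The number of irreducible complex representations of a finite group equals its number of conjugacy classes. D_15 has 9 conjugacy classes ((n+3)/2 for n odd), so D_15 (order 30) has exactly 9 irreducible complex representations.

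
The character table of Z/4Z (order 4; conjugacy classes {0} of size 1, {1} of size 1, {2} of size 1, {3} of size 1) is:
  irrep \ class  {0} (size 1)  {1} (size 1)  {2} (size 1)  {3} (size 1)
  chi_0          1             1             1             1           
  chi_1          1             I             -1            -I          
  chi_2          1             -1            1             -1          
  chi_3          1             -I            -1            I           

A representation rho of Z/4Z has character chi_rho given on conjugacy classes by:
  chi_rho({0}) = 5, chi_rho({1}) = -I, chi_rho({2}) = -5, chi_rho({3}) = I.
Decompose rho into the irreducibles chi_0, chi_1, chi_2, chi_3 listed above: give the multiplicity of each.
Multiplicities: chi_0: 0, chi_1: 2, chi_2: 0, chi_3: 3.

Reasoning: Use <chi_rho, chi> = (1/|G|) sum_C |C| * chi_rho(C) * conj(chi(C)) with |G| = 4 for each irreducible chi in the table:
  <chi_rho, chi_0> = (1/4)[1*(5)*conj(1) + 1*(-I)*conj(1) + 1*(-5)*conj(1) + 1*(I)*conj(1)]
      = (1/4)[(5) + (-I) + (-5) + (I)] = 0/4 = 0
  <chi_rho, chi_1> = (1/4)[1*(5)*conj(1) + 1*(-I)*conj(I) + 1*(-5)*conj(-1) + 1*(I)*conj(-I)]
      = (1/4)[(5) + (-1) + (5) + (-1)] = 8/4 = 2
  <chi_rho, chi_2> = (1/4)[1*(5)*conj(1) + 1*(-I)*conj(-1) + 1*(-5)*conj(1) + 1*(I)*conj(-1)]
      = (1/4)[(5) + (I) + (-5) + (-I)] = 0/4 = 0
  <chi_rho, chi_3> = (1/4)[1*(5)*conj(1) + 1*(-I)*conj(-I) + 1*(-5)*conj(-1) + 1*(I)*conj(I)]
      = (1/4)[(5) + (1) + (5) + (1)] = 12/4 = 3
(Exp terms are combined using exp(i*s)*conj(exp(i*t)) = exp(i*(s-t)), and sums of them are collapsed using the identity that for every m > 1 the m distinct m-th roots of unity sum to 0, e.g. 1 + exp(2*I*pi/3) + exp(-2*I*pi/3) = 0.)
Dimension check: dim(rho) = sum (mult * dim) = 0*1 + 2*1 + 0*1 + 3*1 = 5 = chi_rho(e) = 5.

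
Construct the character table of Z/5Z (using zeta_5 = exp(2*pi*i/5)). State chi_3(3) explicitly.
Character table of Z/5Z (irreps indexed chi_0,...,chi_4 with chi_k(m) = zeta_5^(k*m), zeta_5 = exp(2*pi*i/5)):
  irrep \ class  {0} (size 1)  {1} (size 1)    {2} (size 1)    {3} (size 1)    {4} (size 1)  
  chi_0          1             1               1               1               1             
  chi_1          1             exp(2*I*pi/5)   exp(4*I*pi/5)   exp(-4*I*pi/5)  exp(-2*I*pi/5)
  chi_2          1             exp(4*I*pi/5)   exp(-2*I*pi/5)  exp(2*I*pi/5)   exp(-4*I*pi/5)
  chi_3          1             exp(-4*I*pi/5)  exp(2*I*pi/5)   exp(-2*I*pi/5)  exp(4*I*pi/5) 
  chi_4          1             exp(-2*I*pi/5)  exp(-4*I*pi/5)  exp(4*I*pi/5)   exp(2*I*pi/5) 

Spot check: chi_3(3) = zeta_5^(3*3) = zeta_5^9 = exp(-2*I*pi/5).

Reasoning: Z/5Z is abelian, so all 5 irreducible complex representations are 1-dimensional. They are given by chi_k(m) = zeta_5^(k*m) for k = 0,...,4. Row orthogonality: sum_m chi_k(m) conj(chi_l(m)) = 5 * [k = l].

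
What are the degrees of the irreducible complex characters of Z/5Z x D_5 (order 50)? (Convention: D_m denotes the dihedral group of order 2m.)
Dimensions: 1, 1, 1, 1, 1, 1, 1, 1, 1, 1, 2, 2, 2, 2, 2, 2, 2, 2, 2, 2

Details: There are 20 irreducibles (= number of conjugacy classes). Their dimensions d_i satisfy sum d_i^2 = |G| = 50: 1 + 1 + 1 + 1 + 1 + 1 + 1 + 1 + 1 + 1 + 4 + 4 + 4 + 4 + 4 + 4 + 4 + 4 + 4 + 4 = 50. (For the product with Z/5Z: each of the 5 1-dim characters of Z/5Z tensors with each irrep of D_5, giving 5 copies of each D_5-dimension.)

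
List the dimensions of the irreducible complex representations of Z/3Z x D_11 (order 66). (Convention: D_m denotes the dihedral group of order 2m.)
Dimensions: 1, 1, 1, 1, 1, 1, 2, 2, 2, 2, 2, 2, 2, 2, 2, 2, 2, 2, 2, 2, 2

Justification: There are 21 irreducibles (= number of conjugacy classes). Their dimensions d_i satisfy sum d_i^2 = |G| = 66: 1 + 1 + 1 + 1 + 1 + 1 + 4 + 4 + 4 + 4 + 4 + 4 + 4 + 4 + 4 + 4 + 4 + 4 + 4 + 4 + 4 = 66. (For the product with Z/3Z: each of the 3 1-dim characters of Z/3Z tensors with each irrep of D_11, giving 3 copies of each D_11-dimension.)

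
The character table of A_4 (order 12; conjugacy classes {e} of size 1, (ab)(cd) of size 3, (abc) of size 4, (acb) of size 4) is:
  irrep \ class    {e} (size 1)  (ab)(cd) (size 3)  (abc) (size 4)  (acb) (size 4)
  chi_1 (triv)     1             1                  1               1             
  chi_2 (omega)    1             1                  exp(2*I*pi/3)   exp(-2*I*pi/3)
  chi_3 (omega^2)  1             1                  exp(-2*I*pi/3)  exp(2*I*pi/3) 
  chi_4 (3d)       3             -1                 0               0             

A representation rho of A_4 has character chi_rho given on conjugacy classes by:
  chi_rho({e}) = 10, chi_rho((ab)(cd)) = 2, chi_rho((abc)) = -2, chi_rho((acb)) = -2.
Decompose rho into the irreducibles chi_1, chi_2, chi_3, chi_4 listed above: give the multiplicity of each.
Multiplicities: chi_1: 0, chi_2: 2, chi_3: 2, chi_4: 2.

Argument: Use <chi_rho, chi> = (1/|G|) sum_C |C| * chi_rho(C) * conj(chi(C)) with |G| = 12 for each irreducible chi in the table:
  <chi_rho, chi_1> = (1/12)[1*(10)*conj(1) + 3*(2)*conj(1) + 4*(-2)*conj(1) + 4*(-2)*conj(1)]
      = (1/12)[(10) + (6) + (-8) + (-8)] = 0/12 = 0
  <chi_rho, chi_2> = (1/12)[1*(10)*conj(1) + 3*(2)*conj(1) + 4*(-2)*conj(exp(2*I*pi/3)) + 4*(-2)*conj(exp(-2*I*pi/3))]
      = (1/12)[(10) + (6) + (8 + 8*exp(2*I*pi/3)) + (8 + 8*exp(-2*I*pi/3))] = 24/12 = 2
  <chi_rho, chi_3> = (1/12)[1*(10)*conj(1) + 3*(2)*conj(1) + 4*(-2)*conj(exp(-2*I*pi/3)) + 4*(-2)*conj(exp(2*I*pi/3))]
      = (1/12)[(10) + (6) + (8 + 8*exp(-2*I*pi/3)) + (8 + 8*exp(2*I*pi/3))] = 24/12 = 2
  <chi_rho, chi_4> = (1/12)[1*(10)*conj(3) + 3*(2)*conj(-1) + 4*(-2)*conj(0) + 4*(-2)*conj(0)]
      = (1/12)[(30) + (-6) + (0) + (0)] = 24/12 = 2
(Exp terms are combined using exp(i*s)*conj(exp(i*t)) = exp(i*(s-t)), and sums of them are collapsed using the identity that for every m > 1 the m distinct m-th roots of unity sum to 0, e.g. 1 + exp(2*I*pi/3) + exp(-2*I*pi/3) = 0.)
Dimension check: dim(rho) = sum (mult * dim) = 0*1 + 2*1 + 2*1 + 2*3 = 10 = chi_rho(e) = 10.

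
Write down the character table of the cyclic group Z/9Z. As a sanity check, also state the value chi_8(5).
Character table of Z/9Z (irreps indexed chi_0,...,chi_8 with chi_k(m) = zeta_9^(k*m), zeta_9 = exp(2*pi*i/9)):
  irrep \ class  {0} (size 1)  {1} (size 1)    {2} (size 1)    {3} (size 1)    {4} (size 1)    {5} (size 1)    {6} (size 1)    {7} (size 1)    {8} (size 1)  
  chi_0          1             1               1               1               1               1               1               1               1             
  chi_1          1             exp(2*I*pi/9)   exp(4*I*pi/9)   exp(2*I*pi/3)   exp(8*I*pi/9)   exp(-8*I*pi/9)  exp(-2*I*pi/3)  exp(-4*I*pi/9)  exp(-2*I*pi/9)
  chi_2          1             exp(4*I*pi/9)   exp(8*I*pi/9)   exp(-2*I*pi/3)  exp(-2*I*pi/9)  exp(2*I*pi/9)   exp(2*I*pi/3)   exp(-8*I*pi/9)  exp(-4*I*pi/9)
  chi_3          1             exp(2*I*pi/3)   exp(-2*I*pi/3)  1               exp(2*I*pi/3)   exp(-2*I*pi/3)  1               exp(2*I*pi/3)   exp(-2*I*pi/3)
  chi_4          1             exp(8*I*pi/9)   exp(-2*I*pi/9)  exp(2*I*pi/3)   exp(-4*I*pi/9)  exp(4*I*pi/9)   exp(-2*I*pi/3)  exp(2*I*pi/9)   exp(-8*I*pi/9)
  chi_5          1             exp(-8*I*pi/9)  exp(2*I*pi/9)   exp(-2*I*pi/3)  exp(4*I*pi/9)   exp(-4*I*pi/9)  exp(2*I*pi/3)   exp(-2*I*pi/9)  exp(8*I*pi/9) 
  chi_6          1             exp(-2*I*pi/3)  exp(2*I*pi/3)   1               exp(-2*I*pi/3)  exp(2*I*pi/3)   1               exp(-2*I*pi/3)  exp(2*I*pi/3) 
  chi_7          1             exp(-4*I*pi/9)  exp(-8*I*pi/9)  exp(2*I*pi/3)   exp(2*I*pi/9)   exp(-2*I*pi/9)  exp(-2*I*pi/3)  exp(8*I*pi/9)   exp(4*I*pi/9) 
  chi_8          1             exp(-2*I*pi/9)  exp(-4*I*pi/9)  exp(-2*I*pi/3)  exp(-8*I*pi/9)  exp(8*I*pi/9)   exp(2*I*pi/3)   exp(4*I*pi/9)   exp(2*I*pi/9) 

Spot check: chi_8(5) = zeta_9^(8*5) = zeta_9^40 = exp(8*I*pi/9).

Details: Z/9Z is abelian, so all 9 irreducible complex representations are 1-dimensional. They are given by chi_k(m) = zeta_9^(k*m) for k = 0,...,8. Row orthogonality: sum_m chi_k(m) conj(chi_l(m)) = 9 * [k = l].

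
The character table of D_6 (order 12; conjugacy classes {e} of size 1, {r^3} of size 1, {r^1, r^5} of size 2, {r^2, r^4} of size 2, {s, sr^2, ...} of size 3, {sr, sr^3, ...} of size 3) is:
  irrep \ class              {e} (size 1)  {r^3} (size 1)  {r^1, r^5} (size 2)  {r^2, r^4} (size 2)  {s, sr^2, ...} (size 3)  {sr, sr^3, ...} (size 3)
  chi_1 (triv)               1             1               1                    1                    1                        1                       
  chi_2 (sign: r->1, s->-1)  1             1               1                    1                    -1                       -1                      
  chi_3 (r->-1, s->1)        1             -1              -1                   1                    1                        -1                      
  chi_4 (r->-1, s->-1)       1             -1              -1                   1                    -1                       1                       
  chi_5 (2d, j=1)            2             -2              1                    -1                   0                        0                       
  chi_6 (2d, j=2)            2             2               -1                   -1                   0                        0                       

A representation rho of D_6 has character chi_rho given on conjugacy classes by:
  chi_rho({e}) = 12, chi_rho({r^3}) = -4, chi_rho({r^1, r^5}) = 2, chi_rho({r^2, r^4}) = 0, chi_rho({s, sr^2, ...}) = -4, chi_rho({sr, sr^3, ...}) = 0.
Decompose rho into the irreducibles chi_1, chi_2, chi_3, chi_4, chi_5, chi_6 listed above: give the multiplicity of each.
Multiplicities: chi_1: 0, chi_2: 2, chi_3: 0, chi_4: 2, chi_5: 3, chi_6: 1.

Working: Use <chi_rho, chi> = (1/|G|) sum_C |C| * chi_rho(C) * conj(chi(C)) with |G| = 12 for each irreducible chi in the table:
  <chi_rho, chi_1> = (1/12)[1*(12)*conj(1) + 1*(-4)*conj(1) + 2*(2)*conj(1) + 2*(0)*conj(1) + 3*(-4)*conj(1) + 3*(0)*conj(1)]
      = (1/12)[(12) + (-4) + (4) + (0) + (-12) + (0)] = 0/12 = 0
  <chi_rho, chi_2> = (1/12)[1*(12)*conj(1) + 1*(-4)*conj(1) + 2*(2)*conj(1) + 2*(0)*conj(1) + 3*(-4)*conj(-1) + 3*(0)*conj(-1)]
      = (1/12)[(12) + (-4) + (4) + (0) + (12) + (0)] = 24/12 = 2
  <chi_rho, chi_3> = (1/12)[1*(12)*conj(1) + 1*(-4)*conj(-1) + 2*(2)*conj(-1) + 2*(0)*conj(1) + 3*(-4)*conj(1) + 3*(0)*conj(-1)]
      = (1/12)[(12) + (4) + (-4) + (0) + (-12) + (0)] = 0/12 = 0
  <chi_rho, chi_4> = (1/12)[1*(12)*conj(1) + 1*(-4)*conj(-1) + 2*(2)*conj(-1) + 2*(0)*conj(1) + 3*(-4)*conj(-1) + 3*(0)*conj(1)]
      = (1/12)[(12) + (4) + (-4) + (0) + (12) + (0)] = 24/12 = 2
  <chi_rho, chi_5> = (1/12)[1*(12)*conj(2) + 1*(-4)*conj(-2) + 2*(2)*conj(1) + 2*(0)*conj(-1) + 3*(-4)*conj(0) + 3*(0)*conj(0)]
      = (1/12)[(24) + (8) + (4) + (0) + (0) + (0)] = 36/12 = 3
  <chi_rho, chi_6> = (1/12)[1*(12)*conj(2) + 1*(-4)*conj(2) + 2*(2)*conj(-1) + 2*(0)*conj(-1) + 3*(-4)*conj(0) + 3*(0)*conj(0)]
      = (1/12)[(24) + (-8) + (-4) + (0) + (0) + (0)] = 12/12 = 1
Dimension check: dim(rho) = sum (mult * dim) = 0*1 + 2*1 + 0*1 + 2*1 + 3*2 + 1*2 = 12 = chi_rho(e) = 12.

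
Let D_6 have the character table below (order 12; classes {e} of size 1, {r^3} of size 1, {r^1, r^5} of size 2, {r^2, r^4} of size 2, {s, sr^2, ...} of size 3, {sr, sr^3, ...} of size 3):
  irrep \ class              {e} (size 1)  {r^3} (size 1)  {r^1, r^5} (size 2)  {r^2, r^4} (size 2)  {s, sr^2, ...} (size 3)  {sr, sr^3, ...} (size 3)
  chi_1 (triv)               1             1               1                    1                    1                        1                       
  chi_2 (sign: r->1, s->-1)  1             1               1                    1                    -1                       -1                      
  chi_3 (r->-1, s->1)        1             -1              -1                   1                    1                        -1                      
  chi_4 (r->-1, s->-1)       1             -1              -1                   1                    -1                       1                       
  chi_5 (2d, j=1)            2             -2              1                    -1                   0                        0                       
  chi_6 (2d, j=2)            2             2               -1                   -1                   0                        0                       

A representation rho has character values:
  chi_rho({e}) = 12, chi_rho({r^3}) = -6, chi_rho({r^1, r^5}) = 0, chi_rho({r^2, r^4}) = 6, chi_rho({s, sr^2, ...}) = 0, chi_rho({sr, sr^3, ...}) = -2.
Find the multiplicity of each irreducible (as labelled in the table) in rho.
Multiplicities: chi_1: 1, chi_2: 2, chi_3: 3, chi_4: 2, chi_5: 2, chi_6: 0.

Why: Use <chi_rho, chi> = (1/|G|) sum_C |C| * chi_rho(C) * conj(chi(C)) with |G| = 12 for each irreducible chi in the table:
  <chi_rho, chi_1> = (1/12)[1*(12)*conj(1) + 1*(-6)*conj(1) + 2*(0)*conj(1) + 2*(6)*conj(1) + 3*(0)*conj(1) + 3*(-2)*conj(1)]
      = (1/12)[(12) + (-6) + (0) + (12) + (0) + (-6)] = 12/12 = 1
  <chi_rho, chi_2> = (1/12)[1*(12)*conj(1) + 1*(-6)*conj(1) + 2*(0)*conj(1) + 2*(6)*conj(1) + 3*(0)*conj(-1) + 3*(-2)*conj(-1)]
      = (1/12)[(12) + (-6) + (0) + (12) + (0) + (6)] = 24/12 = 2
  <chi_rho, chi_3> = (1/12)[1*(12)*conj(1) + 1*(-6)*conj(-1) + 2*(0)*conj(-1) + 2*(6)*conj(1) + 3*(0)*conj(1) + 3*(-2)*conj(-1)]
      = (1/12)[(12) + (6) + (0) + (12) + (0) + (6)] = 36/12 = 3
  <chi_rho, chi_4> = (1/12)[1*(12)*conj(1) + 1*(-6)*conj(-1) + 2*(0)*conj(-1) + 2*(6)*conj(1) + 3*(0)*conj(-1) + 3*(-2)*conj(1)]
      = (1/12)[(12) + (6) + (0) + (12) + (0) + (-6)] = 24/12 = 2
  <chi_rho, chi_5> = (1/12)[1*(12)*conj(2) + 1*(-6)*conj(-2) + 2*(0)*conj(1) + 2*(6)*conj(-1) + 3*(0)*conj(0) + 3*(-2)*conj(0)]
      = (1/12)[(24) + (12) + (0) + (-12) + (0) + (0)] = 24/12 = 2
  <chi_rho, chi_6> = (1/12)[1*(12)*conj(2) + 1*(-6)*conj(2) + 2*(0)*conj(-1) + 2*(6)*conj(-1) + 3*(0)*conj(0) + 3*(-2)*conj(0)]
      = (1/12)[(24) + (-12) + (0) + (-12) + (0) + (0)] = 0/12 = 0
Dimension check: dim(rho) = sum (mult * dim) = 1*1 + 2*1 + 3*1 + 2*1 + 2*2 + 0*2 = 12 = chi_rho(e) = 12.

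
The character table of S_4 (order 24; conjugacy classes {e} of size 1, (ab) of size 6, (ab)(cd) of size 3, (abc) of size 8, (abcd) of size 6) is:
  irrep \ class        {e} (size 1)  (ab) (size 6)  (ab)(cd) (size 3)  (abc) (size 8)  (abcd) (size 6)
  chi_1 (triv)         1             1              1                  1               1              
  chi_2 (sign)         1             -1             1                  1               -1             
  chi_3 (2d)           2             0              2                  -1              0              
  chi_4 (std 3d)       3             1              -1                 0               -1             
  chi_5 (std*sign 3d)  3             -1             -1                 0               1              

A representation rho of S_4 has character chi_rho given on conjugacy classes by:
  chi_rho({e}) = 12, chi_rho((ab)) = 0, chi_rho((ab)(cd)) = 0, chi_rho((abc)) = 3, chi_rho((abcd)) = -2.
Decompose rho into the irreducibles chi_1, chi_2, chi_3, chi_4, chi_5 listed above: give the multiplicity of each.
Multiplicities: chi_1: 1, chi_2: 2, chi_3: 0, chi_4: 2, chi_5: 1.

Argument: Use <chi_rho, chi> = (1/|G|) sum_C |C| * chi_rho(C) * conj(chi(C)) with |G| = 24 for each irreducible chi in the table:
  <chi_rho, chi_1> = (1/24)[1*(12)*conj(1) + 6*(0)*conj(1) + 3*(0)*conj(1) + 8*(3)*conj(1) + 6*(-2)*conj(1)]
      = (1/24)[(12) + (0) + (0) + (24) + (-12)] = 24/24 = 1
  <chi_rho, chi_2> = (1/24)[1*(12)*conj(1) + 6*(0)*conj(-1) + 3*(0)*conj(1) + 8*(3)*conj(1) + 6*(-2)*conj(-1)]
      = (1/24)[(12) + (0) + (0) + (24) + (12)] = 48/24 = 2
  <chi_rho, chi_3> = (1/24)[1*(12)*conj(2) + 6*(0)*conj(0) + 3*(0)*conj(2) + 8*(3)*conj(-1) + 6*(-2)*conj(0)]
      = (1/24)[(24) + (0) + (0) + (-24) + (0)] = 0/24 = 0
  <chi_rho, chi_4> = (1/24)[1*(12)*conj(3) + 6*(0)*conj(1) + 3*(0)*conj(-1) + 8*(3)*conj(0) + 6*(-2)*conj(-1)]
      = (1/24)[(36) + (0) + (0) + (0) + (12)] = 48/24 = 2
  <chi_rho, chi_5> = (1/24)[1*(12)*conj(3) + 6*(0)*conj(-1) + 3*(0)*conj(-1) + 8*(3)*conj(0) + 6*(-2)*conj(1)]
      = (1/24)[(36) + (0) + (0) + (0) + (-12)] = 24/24 = 1
Dimension check: dim(rho) = sum (mult * dim) = 1*1 + 2*1 + 0*2 + 2*3 + 1*3 = 12 = chi_rho(e) = 12.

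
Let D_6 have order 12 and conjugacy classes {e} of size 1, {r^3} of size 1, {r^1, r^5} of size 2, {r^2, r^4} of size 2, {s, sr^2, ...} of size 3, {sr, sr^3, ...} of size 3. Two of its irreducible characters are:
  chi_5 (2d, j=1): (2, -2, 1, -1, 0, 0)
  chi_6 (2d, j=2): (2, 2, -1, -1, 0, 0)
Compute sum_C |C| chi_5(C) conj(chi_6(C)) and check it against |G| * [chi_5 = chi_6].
Sum = 0; so <chi_5, chi_6> = 0 (distinct irreducibles are orthogonal).

Explanation: Compute term by term over conjugacy classes (|C| * chi_5(C) * conj(chi_6(C))):
  1*(2)*conj(2) + 1*(-2)*conj(2) + 2*(1)*conj(-1) + 2*(-1)*conj(-1) + 3*(0)*conj(0) + 3*(0)*conj(0)
  = (4) + (-4) + (-2) + (2) + (0) + (0)
  = 0.
Dividing by |G| = 12 gives 0/12 = 0, matching the row-orthogonality relation <chi_5, chi_6> = [chi_5 = chi_6].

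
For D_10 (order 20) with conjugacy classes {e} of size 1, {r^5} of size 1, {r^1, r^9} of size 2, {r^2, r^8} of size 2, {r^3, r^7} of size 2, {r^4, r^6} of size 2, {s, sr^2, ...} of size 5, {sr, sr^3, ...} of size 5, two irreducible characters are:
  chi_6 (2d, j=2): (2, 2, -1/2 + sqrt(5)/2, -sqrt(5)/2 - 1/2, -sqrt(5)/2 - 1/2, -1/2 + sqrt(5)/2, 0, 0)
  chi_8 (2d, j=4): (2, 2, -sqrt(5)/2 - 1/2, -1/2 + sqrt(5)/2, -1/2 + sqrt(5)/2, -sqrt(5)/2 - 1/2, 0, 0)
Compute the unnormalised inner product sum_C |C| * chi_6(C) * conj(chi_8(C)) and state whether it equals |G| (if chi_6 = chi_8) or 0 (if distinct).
Sum = 0; so <chi_6, chi_8> = 0 (distinct irreducibles are orthogonal).

Derivation: Compute term by term over conjugacy classes (|C| * chi_6(C) * conj(chi_8(C))):
  1*(2)*conj(2) + 1*(2)*conj(2) + 2*(-1/2 + sqrt(5)/2)*conj(-sqrt(5)/2 - 1/2) + 2*(-sqrt(5)/2 - 1/2)*conj(-1/2 + sqrt(5)/2) + 2*(-sqrt(5)/2 - 1/2)*conj(-1/2 + sqrt(5)/2) + 2*(-1/2 + sqrt(5)/2)*conj(-sqrt(5)/2 - 1/2) + 5*(0)*conj(0) + 5*(0)*conj(0)
  = (4) + (4) + (-2) + (-2) + (-2) + (-2) + (0) + (0)
  = 0.
Dividing by |G| = 20 gives 0/20 = 0, matching the row-orthogonality relation <chi_6, chi_8> = [chi_6 = chi_8].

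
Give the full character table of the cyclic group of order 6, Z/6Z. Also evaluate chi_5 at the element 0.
Character table of Z/6Z (irreps indexed chi_0,...,chi_5 with chi_k(m) = zeta_6^(k*m), zeta_6 = exp(2*pi*i/6)):
  irrep \ class  {0} (size 1)  {1} (size 1)    {2} (size 1)    {3} (size 1)  {4} (size 1)    {5} (size 1)  
  chi_0          1             1               1               1             1               1             
  chi_1          1             exp(I*pi/3)     exp(2*I*pi/3)   -1            exp(-2*I*pi/3)  exp(-I*pi/3)  
  chi_2          1             exp(2*I*pi/3)   exp(-2*I*pi/3)  1             exp(2*I*pi/3)   exp(-2*I*pi/3)
  chi_3          1             -1              1               -1            1               -1            
  chi_4          1             exp(-2*I*pi/3)  exp(2*I*pi/3)   1             exp(-2*I*pi/3)  exp(2*I*pi/3) 
  chi_5          1             exp(-I*pi/3)    exp(-2*I*pi/3)  -1            exp(2*I*pi/3)   exp(I*pi/3)   

Spot check: chi_5(0) = zeta_6^(5*0) = zeta_6^0 = 1.

Why: Z/6Z is abelian, so all 6 irreducible complex representations are 1-dimensional. They are given by chi_k(m) = zeta_6^(k*m) for k = 0,...,5. Row orthogonality: sum_m chi_k(m) conj(chi_l(m)) = 6 * [k = l].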